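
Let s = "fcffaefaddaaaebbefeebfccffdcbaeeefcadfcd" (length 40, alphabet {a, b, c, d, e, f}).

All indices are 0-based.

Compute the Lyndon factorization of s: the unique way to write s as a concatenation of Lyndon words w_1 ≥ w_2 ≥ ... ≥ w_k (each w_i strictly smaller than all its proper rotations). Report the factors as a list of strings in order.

emit factor 1: 'f' (i=0, period=1)
emit factor 2: 'cff' (i=1, period=3)
emit factor 3: 'aef' (i=4, period=3)
emit factor 4: 'add' (i=7, period=3)
emit factor 5: 'aaaebbefeebfccffdcbaeeefcadfcd' (i=10, period=30)

["f", "cff", "aef", "add", "aaaebbefeebfccffdcbaeeefcadfcd"]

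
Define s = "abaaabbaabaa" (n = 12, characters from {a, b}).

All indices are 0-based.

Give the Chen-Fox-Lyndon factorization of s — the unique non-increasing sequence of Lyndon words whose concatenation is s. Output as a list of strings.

["ab", "aaabbaab", "a", "a"]

emit factor 1: 'ab' (i=0, period=2)
emit factor 2: 'aaabbaab' (i=2, period=8)
emit factor 3: 'a' (i=10, period=1)
emit factor 4: 'a' (i=11, period=1)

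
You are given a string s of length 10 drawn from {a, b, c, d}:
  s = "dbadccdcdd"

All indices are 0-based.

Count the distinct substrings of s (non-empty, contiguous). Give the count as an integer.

47

rank→(start, suffix):
  0 → (2, 'adccdcdd')
  1 → (1, 'badccdcdd')
  2 → (4, 'ccdcdd')
  3 → (5, 'cdcdd')
  4 → (7, 'cdd')
  5 → (9, 'd')
  6 → (0, 'dbadccdcdd')
  7 → (3, 'dccdcdd')
  8 → (6, 'dcdd')
  9 → (8, 'dd')

SA = [2, 1, 4, 5, 7, 9, 0, 3, 6, 8]
rank  pair      lcp
   1  s[2:],s[1:]  0  ''
   2  s[1:],s[4:]  0  ''
   3  s[4:],s[5:]  1  'c'
   4  s[5:],s[7:]  2  'cd'
   5  s[7:],s[9:]  0  ''
   6  s[9:],s[0:]  1  'd'
   7  s[0:],s[3:]  1  'd'
   8  s[3:],s[6:]  2  'dc'
   9  s[6:],s[8:]  1  'd'

n(n+1)/2 = 10·11/2 = 55
Σ LCP = 0 + 0 + 0 + 1 + 2 + 0 + 1 + 1 + 2 + 1 = 8
distinct = 55 − 8 = 47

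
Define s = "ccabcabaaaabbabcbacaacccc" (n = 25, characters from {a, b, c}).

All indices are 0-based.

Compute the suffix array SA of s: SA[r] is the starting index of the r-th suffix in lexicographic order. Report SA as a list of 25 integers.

rank | idx | suffix
   0 |   7 | aaaabbabcbacaacccc
   1 |   8 | aaabbabcbacaacccc
   2 |   9 | aabbabcbacaacccc
   3 |  19 | aacccc
   4 |   5 | abaaaabbabcbacaacccc
   5 |  10 | abbabcbacaacccc
   6 |   2 | abcabaaaabbabcbacaacccc
   7 |  13 | abcbacaacccc
   8 |  17 | acaacccc
   9 |  20 | acccc
  10 |   6 | baaaabbabcbacaacccc
  11 |  12 | babcbacaacccc
  12 |  16 | bacaacccc
  13 |  11 | bbabcbacaacccc
  14 |   3 | bcabaaaabbabcbacaacccc
  15 |  14 | bcbacaacccc
  16 |  24 | c
  17 |  18 | caacccc
  18 |   4 | cabaaaabbabcbacaacccc
  19 |   1 | cabcabaaaabbabcbacaacccc
  20 |  15 | cbacaacccc
  21 |  23 | cc
  22 |   0 | ccabcabaaaabbabcbacaacccc
  23 |  22 | ccc
  24 |  21 | cccc

[7, 8, 9, 19, 5, 10, 2, 13, 17, 20, 6, 12, 16, 11, 3, 14, 24, 18, 4, 1, 15, 23, 0, 22, 21]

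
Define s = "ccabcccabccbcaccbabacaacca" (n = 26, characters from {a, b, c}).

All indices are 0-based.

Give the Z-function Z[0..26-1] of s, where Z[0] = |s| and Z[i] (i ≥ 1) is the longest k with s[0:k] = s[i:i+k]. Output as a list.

[26, 1, 0, 0, 2, 6, 1, 0, 0, 2, 1, 0, 1, 0, 2, 1, 0, 0, 0, 0, 1, 0, 0, 3, 1, 0]

Z[0]=26
i=1: outside box; Z[1]=1 grow→box=[1,2)
i=2: outside box; Z[2]=0
i=3: outside box; Z[3]=0
i=4: outside box; Z[4]=2 grow→box=[4,6)
i=5: min(r-i=1, Z[1]=1)=1; Z[5]=6 grow→box=[5,11)
i=6: min(r-i=5, Z[1]=1)=1; Z[6]=1
i=7: min(r-i=4, Z[2]=0)=0; Z[7]=0
i=8: min(r-i=3, Z[3]=0)=0; Z[8]=0
i=9: min(r-i=2, Z[4]=2)=2; Z[9]=2
i=10: min(r-i=1, Z[5]=6)=1; Z[10]=1
i=11: outside box; Z[11]=0
i=12: outside box; Z[12]=1 grow→box=[12,13)
i=13: outside box; Z[13]=0
i=14: outside box; Z[14]=2 grow→box=[14,16)
i=15: min(r-i=1, Z[1]=1)=1; Z[15]=1
i=16: outside box; Z[16]=0
i=17: outside box; Z[17]=0
i=18: outside box; Z[18]=0
i=19: outside box; Z[19]=0
i=20: outside box; Z[20]=1 grow→box=[20,21)
i=21: outside box; Z[21]=0
i=22: outside box; Z[22]=0
i=23: outside box; Z[23]=3 grow→box=[23,26)
i=24: min(r-i=2, Z[1]=1)=1; Z[24]=1
i=25: min(r-i=1, Z[2]=0)=0; Z[25]=0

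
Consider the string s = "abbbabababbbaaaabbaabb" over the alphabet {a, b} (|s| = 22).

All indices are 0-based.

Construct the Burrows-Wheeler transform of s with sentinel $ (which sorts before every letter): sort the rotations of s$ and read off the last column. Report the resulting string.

rank  rotation                 last
    0  $abbbabababbbaaaabbaabb  b
    1  aaaabbaabb$abbbabababbb  b
    2  aaabbaabb$abbbabababbba  a
    3  aabb$abbbabababbbaaaabb  b
    4  aabbaabb$abbbabababbbaa  a
    5  abababbbaaaabbaabb$abbb  b
    6  ababbbaaaabbaabb$abbbab  b
    7  abb$abbbabababbbaaaabba  a
    8  abbaabb$abbbabababbbaaa  a
    9  abbbaaaabbaabb$abbbabab  b
   10  abbbabababbbaaaabbaabb$  $
   11  b$abbbabababbbaaaabbaab  b
   12  baaaabbaabb$abbbabababb  b
   13  baabb$abbbabababbbaaaab  b
   14  babababbbaaaabbaabb$abb  b
   15  bababbbaaaabbaabb$abbba  a
   16  babbbaaaabbaabb$abbbaba  a
   17  bb$abbbabababbbaaaabbaa  a
   18  bbaaaabbaabb$abbbababab  b
   19  bbaabb$abbbabababbbaaaa  a
   20  bbabababbbaaaabbaabb$ab  b
   21  bbbaaaabbaabb$abbbababa  a
   22  bbbabababbbaaaabbaabb$a  a

bbababbaab$bbbbaaababaa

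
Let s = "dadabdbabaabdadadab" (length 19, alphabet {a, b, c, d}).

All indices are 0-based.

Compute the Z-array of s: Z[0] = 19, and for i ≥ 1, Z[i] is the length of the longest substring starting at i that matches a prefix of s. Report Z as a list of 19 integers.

Z[0]=19
i=1: i≥r, start 0; Z[1]=0
i=2: i≥r, start 0; Z[2]=2 scan→box=[2,4)
i=3: min(r-i=1, Z[1]=0)=0; Z[3]=0
i=4: i≥r, start 0; Z[4]=0
i=5: i≥r, start 0; Z[5]=1 scan→box=[5,6)
i=6: i≥r, start 0; Z[6]=0
i=7: i≥r, start 0; Z[7]=0
i=8: i≥r, start 0; Z[8]=0
i=9: i≥r, start 0; Z[9]=0
i=10: i≥r, start 0; Z[10]=0
i=11: i≥r, start 0; Z[11]=0
i=12: i≥r, start 0; Z[12]=4 scan→box=[12,16)
i=13: min(r-i=3, Z[1]=0)=0; Z[13]=0
i=14: min(r-i=2, Z[2]=2)=2; Z[14]=5 scan→box=[14,19)
i=15: min(r-i=4, Z[1]=0)=0; Z[15]=0
i=16: min(r-i=3, Z[2]=2)=2; Z[16]=2
i=17: min(r-i=2, Z[3]=0)=0; Z[17]=0
i=18: min(r-i=1, Z[4]=0)=0; Z[18]=0

[19, 0, 2, 0, 0, 1, 0, 0, 0, 0, 0, 0, 4, 0, 5, 0, 2, 0, 0]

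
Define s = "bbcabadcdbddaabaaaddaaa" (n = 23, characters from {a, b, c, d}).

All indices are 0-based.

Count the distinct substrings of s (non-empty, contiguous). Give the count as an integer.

243

rank→(start, suffix):
  0 → (22, 'a')
  1 → (21, 'aa')
  2 → (20, 'aaa')
  3 → (15, 'aaaddaaa')
  4 → (12, 'aabaaaddaaa')
  5 → (16, 'aaddaaa')
  6 → (13, 'abaaaddaaa')
  7 → (3, 'abadcdbddaabaaaddaaa')
  8 → (5, 'adcdbddaabaaaddaaa')
  9 → (17, 'addaaa')
  10 → (14, 'baaaddaaa')
  11 → (4, 'badcdbddaabaaaddaaa')
  12 → (0, 'bbcabadcdbddaabaaaddaaa')
  13 → (1, 'bcabadcdbddaabaaaddaaa')
  14 → (9, 'bddaabaaaddaaa')
  15 → (2, 'cabadcdbddaabaaaddaaa')
  16 → (7, 'cdbddaabaaaddaaa')
  17 → (19, 'daaa')
  18 → (11, 'daabaaaddaaa')
  19 → (8, 'dbddaabaaaddaaa')
  20 → (6, 'dcdbddaabaaaddaaa')
  21 → (18, 'ddaaa')
  22 → (10, 'ddaabaaaddaaa')

SA = [22, 21, 20, 15, 12, 16, 13, 3, 5, 17, 14, 4, 0, 1, 9, 2, 7, 19, 11, 8, 6, 18, 10]
rank  pair      lcp
   1  s[22:],s[21:]  1  'a'
   2  s[21:],s[20:]  2  'aa'
   3  s[20:],s[15:]  3  'aaa'
   4  s[15:],s[12:]  2  'aa'
   5  s[12:],s[16:]  2  'aa'
   6  s[16:],s[13:]  1  'a'
   7  s[13:],s[3:]  3  'aba'
   8  s[3:],s[5:]  1  'a'
   9  s[5:],s[17:]  2  'ad'
  10  s[17:],s[14:]  0  ''
  11  s[14:],s[4:]  2  'ba'
  12  s[4:],s[0:]  1  'b'
  13  s[0:],s[1:]  1  'b'
  14  s[1:],s[9:]  1  'b'
  15  s[9:],s[2:]  0  ''
  16  s[2:],s[7:]  1  'c'
  17  s[7:],s[19:]  0  ''
  18  s[19:],s[11:]  3  'daa'
  19  s[11:],s[8:]  1  'd'
  20  s[8:],s[6:]  1  'd'
  21  s[6:],s[18:]  1  'd'
  22  s[18:],s[10:]  4  'ddaa'

n(n+1)/2 = 23·24/2 = 276
Σ LCP = 0 + 1 + 2 + 3 + 2 + 2 + 1 + 3 + 1 + 2 + 0 + 2 + 1 + 1 + 1 + 0 + 1 + 0 + 3 + 1 + 1 + 1 + 4 = 33
distinct = 276 − 33 = 243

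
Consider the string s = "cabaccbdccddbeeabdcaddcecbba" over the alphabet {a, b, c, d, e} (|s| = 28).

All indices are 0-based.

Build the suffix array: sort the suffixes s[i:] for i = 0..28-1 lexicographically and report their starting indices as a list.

[27, 1, 15, 3, 19, 26, 2, 25, 16, 6, 12, 0, 18, 24, 5, 4, 8, 9, 22, 11, 17, 7, 21, 10, 20, 14, 23, 13]

rank | idx | suffix
   0 |  27 | a
   1 |   1 | abaccbdccddbeeabdcaddcecbba
   2 |  15 | abdcaddcecbba
   3 |   3 | accbdccddbeeabdcaddcecbba
   4 |  19 | addcecbba
   5 |  26 | ba
   6 |   2 | baccbdccddbeeabdcaddcecbba
   7 |  25 | bba
   8 |  16 | bdcaddcecbba
   9 |   6 | bdccddbeeabdcaddcecbba
  10 |  12 | beeabdcaddcecbba
  11 |   0 | cabaccbdccddbeeabdcaddcecbba
  12 |  18 | caddcecbba
  13 |  24 | cbba
  14 |   5 | cbdccddbeeabdcaddcecbba
  15 |   4 | ccbdccddbeeabdcaddcecbba
  16 |   8 | ccddbeeabdcaddcecbba
  17 |   9 | cddbeeabdcaddcecbba
  18 |  22 | cecbba
  19 |  11 | dbeeabdcaddcecbba
  20 |  17 | dcaddcecbba
  21 |   7 | dccddbeeabdcaddcecbba
  22 |  21 | dcecbba
  23 |  10 | ddbeeabdcaddcecbba
  24 |  20 | ddcecbba
  25 |  14 | eabdcaddcecbba
  26 |  23 | ecbba
  27 |  13 | eeabdcaddcecbba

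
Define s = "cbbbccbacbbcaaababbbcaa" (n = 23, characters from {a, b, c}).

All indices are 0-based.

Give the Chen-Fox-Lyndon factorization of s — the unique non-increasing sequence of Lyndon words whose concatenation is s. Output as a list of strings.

emit factor 1: 'c' (i=0, period=1)
emit factor 2: 'bbbcc' (i=1, period=5)
emit factor 3: 'b' (i=6, period=1)
emit factor 4: 'acbbc' (i=7, period=5)
emit factor 5: 'aaababbbc' (i=12, period=9)
emit factor 6: 'a' (i=21, period=1)
emit factor 7: 'a' (i=22, period=1)

["c", "bbbcc", "b", "acbbc", "aaababbbc", "a", "a"]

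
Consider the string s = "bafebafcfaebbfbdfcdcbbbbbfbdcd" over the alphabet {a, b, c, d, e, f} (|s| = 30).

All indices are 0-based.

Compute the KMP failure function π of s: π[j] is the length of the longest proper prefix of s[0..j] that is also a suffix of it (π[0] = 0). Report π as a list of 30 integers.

[0, 0, 0, 0, 1, 2, 3, 0, 0, 0, 0, 1, 1, 0, 1, 0, 0, 0, 0, 0, 1, 1, 1, 1, 1, 0, 1, 0, 0, 0]

π[0] = 0
j=1 s[j]='a': π[1]=0 (border '')
j=2 s[j]='f': π[2]=0 (border '')
j=3 s[j]='e': π[3]=0 (border '')
j=4 s[j]='b': π[4]=1 (border 'b')
j=5 s[j]='a': π[5]=2 (border 'ba')
j=6 s[j]='f': π[6]=3 (border 'baf')
j=7 s[j]='c': k: 3→0; π[7]=0 (border '')
j=8 s[j]='f': π[8]=0 (border '')
j=9 s[j]='a': π[9]=0 (border '')
j=10 s[j]='e': π[10]=0 (border '')
j=11 s[j]='b': π[11]=1 (border 'b')
j=12 s[j]='b': k: 1→0; π[12]=1 (border 'b')
j=13 s[j]='f': k: 1→0; π[13]=0 (border '')
j=14 s[j]='b': π[14]=1 (border 'b')
j=15 s[j]='d': k: 1→0; π[15]=0 (border '')
j=16 s[j]='f': π[16]=0 (border '')
j=17 s[j]='c': π[17]=0 (border '')
j=18 s[j]='d': π[18]=0 (border '')
j=19 s[j]='c': π[19]=0 (border '')
j=20 s[j]='b': π[20]=1 (border 'b')
j=21 s[j]='b': k: 1→0; π[21]=1 (border 'b')
j=22 s[j]='b': k: 1→0; π[22]=1 (border 'b')
j=23 s[j]='b': k: 1→0; π[23]=1 (border 'b')
j=24 s[j]='b': k: 1→0; π[24]=1 (border 'b')
j=25 s[j]='f': k: 1→0; π[25]=0 (border '')
j=26 s[j]='b': π[26]=1 (border 'b')
j=27 s[j]='d': k: 1→0; π[27]=0 (border '')
j=28 s[j]='c': π[28]=0 (border '')
j=29 s[j]='d': π[29]=0 (border '')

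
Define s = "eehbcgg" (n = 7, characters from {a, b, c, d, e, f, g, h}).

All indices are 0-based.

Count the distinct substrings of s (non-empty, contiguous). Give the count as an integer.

rank | idx | suffix
   0 |   3 | bcgg
   1 |   4 | cgg
   2 |   0 | eehbcgg
   3 |   1 | ehbcgg
   4 |   6 | g
   5 |   5 | gg
   6 |   2 | hbcgg

SA = [3, 4, 0, 1, 6, 5, 2]
[i] adj suffixes → lcp
  [1] 3/4 → 0 ('')
  [2] 4/0 → 0 ('')
  [3] 0/1 → 1 ('e')
  [4] 1/6 → 0 ('')
  [5] 6/5 → 1 ('g')
  [6] 5/2 → 0 ('')

n(n+1)/2 = 7·8/2 = 28
Σ LCP = 0 + 0 + 0 + 1 + 0 + 1 + 0 = 2
distinct = 28 − 2 = 26

26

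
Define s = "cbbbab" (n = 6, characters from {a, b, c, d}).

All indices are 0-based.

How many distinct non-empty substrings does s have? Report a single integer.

rank→(start, suffix):
  0 → (4, 'ab')
  1 → (5, 'b')
  2 → (3, 'bab')
  3 → (2, 'bbab')
  4 → (1, 'bbbab')
  5 → (0, 'cbbbab')

SA = [4, 5, 3, 2, 1, 0]
i: (SA[i-1],SA[i]) lcp shared
  1: (4,5) 0 ''
  2: (5,3) 1 'b'
  3: (3,2) 1 'b'
  4: (2,1) 2 'bb'
  5: (1,0) 0 ''

n(n+1)/2 = 6·7/2 = 21
Σ LCP = 0 + 0 + 1 + 1 + 2 + 0 = 4
distinct = 21 − 4 = 17

17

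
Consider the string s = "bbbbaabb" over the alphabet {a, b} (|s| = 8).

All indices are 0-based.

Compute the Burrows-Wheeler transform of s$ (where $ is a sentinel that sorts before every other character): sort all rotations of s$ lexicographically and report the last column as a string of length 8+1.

bbabbabb$

rank  rotation   last
    0  $bbbbaabb  b
    1  aabb$bbbb  b
    2  abb$bbbba  a
    3  b$bbbbaab  b
    4  baabb$bbb  b
    5  bb$bbbbaa  a
    6  bbaabb$bb  b
    7  bbbaabb$b  b
    8  bbbbaabb$  $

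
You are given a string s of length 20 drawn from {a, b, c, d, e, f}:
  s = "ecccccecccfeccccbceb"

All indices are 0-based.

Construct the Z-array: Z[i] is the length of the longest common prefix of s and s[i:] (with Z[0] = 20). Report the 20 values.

Z[0]=20
i=1: i≥r, start 0; Z[1]=0
i=2: i≥r, start 0; Z[2]=0
i=3: i≥r, start 0; Z[3]=0
i=4: i≥r, start 0; Z[4]=0
i=5: i≥r, start 0; Z[5]=0
i=6: i≥r, start 0; Z[6]=4 extend→box=[6,10)
i=7: min(r-i=3, Z[1]=0)=0; Z[7]=0
i=8: min(r-i=2, Z[2]=0)=0; Z[8]=0
i=9: min(r-i=1, Z[3]=0)=0; Z[9]=0
i=10: i≥r, start 0; Z[10]=0
i=11: i≥r, start 0; Z[11]=5 extend→box=[11,16)
i=12: min(r-i=4, Z[1]=0)=0; Z[12]=0
i=13: min(r-i=3, Z[2]=0)=0; Z[13]=0
i=14: min(r-i=2, Z[3]=0)=0; Z[14]=0
i=15: min(r-i=1, Z[4]=0)=0; Z[15]=0
i=16: i≥r, start 0; Z[16]=0
i=17: i≥r, start 0; Z[17]=0
i=18: i≥r, start 0; Z[18]=1 extend→box=[18,19)
i=19: i≥r, start 0; Z[19]=0

[20, 0, 0, 0, 0, 0, 4, 0, 0, 0, 0, 5, 0, 0, 0, 0, 0, 0, 1, 0]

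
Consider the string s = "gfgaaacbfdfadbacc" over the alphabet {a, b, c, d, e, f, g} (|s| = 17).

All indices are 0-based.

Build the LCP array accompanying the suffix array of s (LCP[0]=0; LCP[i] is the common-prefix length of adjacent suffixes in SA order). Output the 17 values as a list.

[0, 2, 1, 2, 1, 0, 1, 0, 1, 1, 0, 1, 0, 1, 1, 0, 1]

rank→(start, suffix):
  0 → (3, 'aaacbfdfadbacc')
  1 → (4, 'aacbfdfadbacc')
  2 → (5, 'acbfdfadbacc')
  3 → (14, 'acc')
  4 → (11, 'adbacc')
  5 → (13, 'bacc')
  6 → (7, 'bfdfadbacc')
  7 → (16, 'c')
  8 → (6, 'cbfdfadbacc')
  9 → (15, 'cc')
  10 → (12, 'dbacc')
  11 → (9, 'dfadbacc')
  12 → (10, 'fadbacc')
  13 → (8, 'fdfadbacc')
  14 → (1, 'fgaaacbfdfadbacc')
  15 → (2, 'gaaacbfdfadbacc')
  16 → (0, 'gfgaaacbfdfadbacc')

SA = [3, 4, 5, 14, 11, 13, 7, 16, 6, 15, 12, 9, 10, 8, 1, 2, 0]
i: (SA[i-1],SA[i]) lcp shared
  1: (3,4) 2 'aa'
  2: (4,5) 1 'a'
  3: (5,14) 2 'ac'
  4: (14,11) 1 'a'
  5: (11,13) 0 ''
  6: (13,7) 1 'b'
  7: (7,16) 0 ''
  8: (16,6) 1 'c'
  9: (6,15) 1 'c'
  10: (15,12) 0 ''
  11: (12,9) 1 'd'
  12: (9,10) 0 ''
  13: (10,8) 1 'f'
  14: (8,1) 1 'f'
  15: (1,2) 0 ''
  16: (2,0) 1 'g'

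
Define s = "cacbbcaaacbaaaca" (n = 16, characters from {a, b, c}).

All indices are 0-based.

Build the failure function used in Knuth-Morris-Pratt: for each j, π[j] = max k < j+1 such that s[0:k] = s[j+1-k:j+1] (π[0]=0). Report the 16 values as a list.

[0, 0, 1, 0, 0, 1, 2, 0, 0, 1, 0, 0, 0, 0, 1, 2]

π[0] = 0
j=1 s[j]='a': π[1]=0 (border '')
j=2 s[j]='c': π[2]=1 (border 'c')
j=3 s[j]='b': k: 1→0; π[3]=0 (border '')
j=4 s[j]='b': π[4]=0 (border '')
j=5 s[j]='c': π[5]=1 (border 'c')
j=6 s[j]='a': π[6]=2 (border 'ca')
j=7 s[j]='a': k: 2→0; π[7]=0 (border '')
j=8 s[j]='a': π[8]=0 (border '')
j=9 s[j]='c': π[9]=1 (border 'c')
j=10 s[j]='b': k: 1→0; π[10]=0 (border '')
j=11 s[j]='a': π[11]=0 (border '')
j=12 s[j]='a': π[12]=0 (border '')
j=13 s[j]='a': π[13]=0 (border '')
j=14 s[j]='c': π[14]=1 (border 'c')
j=15 s[j]='a': π[15]=2 (border 'ca')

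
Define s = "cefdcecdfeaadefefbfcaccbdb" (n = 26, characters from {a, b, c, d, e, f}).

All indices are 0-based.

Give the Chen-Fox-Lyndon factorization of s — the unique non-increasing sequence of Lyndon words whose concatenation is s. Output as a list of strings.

emit factor 1: 'cefd' (i=0, period=4)
emit factor 2: 'ce' (i=4, period=2)
emit factor 3: 'cdfe' (i=6, period=4)
emit factor 4: 'aadefefbfcaccbdb' (i=10, period=16)

["cefd", "ce", "cdfe", "aadefefbfcaccbdb"]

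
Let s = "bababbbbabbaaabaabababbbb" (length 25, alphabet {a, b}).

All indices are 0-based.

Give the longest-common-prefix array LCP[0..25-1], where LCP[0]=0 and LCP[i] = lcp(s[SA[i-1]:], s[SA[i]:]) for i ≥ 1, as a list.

rank | idx | suffix
   0 |  11 | aaabaabababbbb
   1 |  12 | aabaabababbbb
   2 |  15 | aabababbbb
   3 |  13 | abaabababbbb
   4 |  16 | abababbbb
   5 |  18 | ababbbb
   6 |   1 | ababbbbabbaaabaabababbbb
   7 |   8 | abbaaabaabababbbb
   8 |  20 | abbbb
   9 |   3 | abbbbabbaaabaabababbbb
  10 |  24 | b
  11 |  10 | baaabaabababbbb
  12 |  14 | baabababbbb
  13 |  17 | bababbbb
  14 |   0 | bababbbbabbaaabaabababbbb
  15 |   7 | babbaaabaabababbbb
  16 |  19 | babbbb
  17 |   2 | babbbbabbaaabaabababbbb
  18 |  23 | bb
  19 |   9 | bbaaabaabababbbb
  20 |   6 | bbabbaaabaabababbbb
  21 |  22 | bbb
  22 |   5 | bbbabbaaabaabababbbb
  23 |  21 | bbbb
  24 |   4 | bbbbabbaaabaabababbbb

SA = [11, 12, 15, 13, 16, 18, 1, 8, 20, 3, 24, 10, 14, 17, 0, 7, 19, 2, 23, 9, 6, 22, 5, 21, 4]
i: (SA[i-1],SA[i]) lcp shared
  1: (11,12) 2 'aa'
  2: (12,15) 4 'aaba'
  3: (15,13) 1 'a'
  4: (13,16) 3 'aba'
  5: (16,18) 4 'abab'
  6: (18,1) 7 'ababbbb'
  7: (1,8) 2 'ab'
  8: (8,20) 3 'abb'
  9: (20,3) 5 'abbbb'
  10: (3,24) 0 ''
  11: (24,10) 1 'b'
  12: (10,14) 3 'baa'
  13: (14,17) 2 'ba'
  14: (17,0) 8 'bababbbb'
  15: (0,7) 3 'bab'
  16: (7,19) 4 'babb'
  17: (19,2) 6 'babbbb'
  18: (2,23) 1 'b'
  19: (23,9) 2 'bb'
  20: (9,6) 3 'bba'
  21: (6,22) 2 'bb'
  22: (22,5) 3 'bbb'
  23: (5,21) 3 'bbb'
  24: (21,4) 4 'bbbb'

[0, 2, 4, 1, 3, 4, 7, 2, 3, 5, 0, 1, 3, 2, 8, 3, 4, 6, 1, 2, 3, 2, 3, 3, 4]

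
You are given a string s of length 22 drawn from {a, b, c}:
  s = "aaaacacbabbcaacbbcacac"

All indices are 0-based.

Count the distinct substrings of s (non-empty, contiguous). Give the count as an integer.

211

sorted suffixes:
  #0 SA[0]=0  'aaaacacbabbcaacbbcacac'
  #1 SA[1]=1  'aaacacbabbcaacbbcacac'
  #2 SA[2]=2  'aacacbabbcaacbbcacac'
  #3 SA[3]=12  'aacbbcacac'
  #4 SA[4]=8  'abbcaacbbcacac'
  #5 SA[5]=20  'ac'
  #6 SA[6]=18  'acac'
  #7 SA[7]=3  'acacbabbcaacbbcacac'
  #8 SA[8]=5  'acbabbcaacbbcacac'
  #9 SA[9]=13  'acbbcacac'
  #10 SA[10]=7  'babbcaacbbcacac'
  #11 SA[11]=9  'bbcaacbbcacac'
  #12 SA[12]=15  'bbcacac'
  #13 SA[13]=10  'bcaacbbcacac'
  #14 SA[14]=16  'bcacac'
  #15 SA[15]=21  'c'
  #16 SA[16]=11  'caacbbcacac'
  #17 SA[17]=19  'cac'
  #18 SA[18]=17  'cacac'
  #19 SA[19]=4  'cacbabbcaacbbcacac'
  #20 SA[20]=6  'cbabbcaacbbcacac'
  #21 SA[21]=14  'cbbcacac'

SA = [0, 1, 2, 12, 8, 20, 18, 3, 5, 13, 7, 9, 15, 10, 16, 21, 11, 19, 17, 4, 6, 14]
i: (SA[i-1],SA[i]) lcp shared
  1: (0,1) 3 'aaa'
  2: (1,2) 2 'aa'
  3: (2,12) 3 'aac'
  4: (12,8) 1 'a'
  5: (8,20) 1 'a'
  6: (20,18) 2 'ac'
  7: (18,3) 4 'acac'
  8: (3,5) 2 'ac'
  9: (5,13) 3 'acb'
  10: (13,7) 0 ''
  11: (7,9) 1 'b'
  12: (9,15) 4 'bbca'
  13: (15,10) 1 'b'
  14: (10,16) 3 'bca'
  15: (16,21) 0 ''
  16: (21,11) 1 'c'
  17: (11,19) 2 'ca'
  18: (19,17) 3 'cac'
  19: (17,4) 3 'cac'
  20: (4,6) 1 'c'
  21: (6,14) 2 'cb'

n(n+1)/2 = 22·23/2 = 253
Σ LCP = 0 + 3 + 2 + 3 + 1 + 1 + 2 + 4 + 2 + 3 + 0 + 1 + 4 + 1 + 3 + 0 + 1 + 2 + 3 + 3 + 1 + 2 = 42
distinct = 253 − 42 = 211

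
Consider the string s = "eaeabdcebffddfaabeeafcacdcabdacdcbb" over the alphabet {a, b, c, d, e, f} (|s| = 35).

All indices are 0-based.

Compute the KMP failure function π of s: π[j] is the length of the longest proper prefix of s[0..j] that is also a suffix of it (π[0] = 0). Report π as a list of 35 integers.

π[0] = 0
j=1 s[j]='a': π[1]=0 (border '')
j=2 s[j]='e': π[2]=1 (border 'e')
j=3 s[j]='a': π[3]=2 (border 'ea')
j=4 s[j]='b': k: 2→0; π[4]=0 (border '')
j=5 s[j]='d': π[5]=0 (border '')
j=6 s[j]='c': π[6]=0 (border '')
j=7 s[j]='e': π[7]=1 (border 'e')
j=8 s[j]='b': k: 1→0; π[8]=0 (border '')
j=9 s[j]='f': π[9]=0 (border '')
j=10 s[j]='f': π[10]=0 (border '')
j=11 s[j]='d': π[11]=0 (border '')
j=12 s[j]='d': π[12]=0 (border '')
j=13 s[j]='f': π[13]=0 (border '')
j=14 s[j]='a': π[14]=0 (border '')
j=15 s[j]='a': π[15]=0 (border '')
j=16 s[j]='b': π[16]=0 (border '')
j=17 s[j]='e': π[17]=1 (border 'e')
j=18 s[j]='e': k: 1→0; π[18]=1 (border 'e')
j=19 s[j]='a': π[19]=2 (border 'ea')
j=20 s[j]='f': k: 2→0; π[20]=0 (border '')
j=21 s[j]='c': π[21]=0 (border '')
j=22 s[j]='a': π[22]=0 (border '')
j=23 s[j]='c': π[23]=0 (border '')
j=24 s[j]='d': π[24]=0 (border '')
j=25 s[j]='c': π[25]=0 (border '')
j=26 s[j]='a': π[26]=0 (border '')
j=27 s[j]='b': π[27]=0 (border '')
j=28 s[j]='d': π[28]=0 (border '')
j=29 s[j]='a': π[29]=0 (border '')
j=30 s[j]='c': π[30]=0 (border '')
j=31 s[j]='d': π[31]=0 (border '')
j=32 s[j]='c': π[32]=0 (border '')
j=33 s[j]='b': π[33]=0 (border '')
j=34 s[j]='b': π[34]=0 (border '')

[0, 0, 1, 2, 0, 0, 0, 1, 0, 0, 0, 0, 0, 0, 0, 0, 0, 1, 1, 2, 0, 0, 0, 0, 0, 0, 0, 0, 0, 0, 0, 0, 0, 0, 0]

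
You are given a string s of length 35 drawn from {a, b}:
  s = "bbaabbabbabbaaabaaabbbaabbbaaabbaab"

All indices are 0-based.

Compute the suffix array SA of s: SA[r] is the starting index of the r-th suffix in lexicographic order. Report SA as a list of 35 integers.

sorted suffixes:
  #0 SA[0]=12  'aaabaaabbbaabbbaaabbaab'
  #1 SA[1]=27  'aaabbaab'
  #2 SA[2]=16  'aaabbbaabbbaaabbaab'
  #3 SA[3]=32  'aab'
  #4 SA[4]=13  'aabaaabbbaabbbaaabbaab'
  #5 SA[5]=28  'aabbaab'
  #6 SA[6]=2  'aabbabbabbaaabaaabbbaabbbaaabbaab'
  #7 SA[7]=22  'aabbbaaabbaab'
  #8 SA[8]=17  'aabbbaabbbaaabbaab'
  #9 SA[9]=33  'ab'
  #10 SA[10]=14  'abaaabbbaabbbaaabbaab'
  #11 SA[11]=9  'abbaaabaaabbbaabbbaaabbaab'
  #12 SA[12]=29  'abbaab'
  #13 SA[13]=6  'abbabbaaabaaabbbaabbbaaabbaab'
  #14 SA[14]=3  'abbabbabbaaabaaabbbaabbbaaabbaab'
  #15 SA[15]=23  'abbbaaabbaab'
  #16 SA[16]=18  'abbbaabbbaaabbaab'
  #17 SA[17]=34  'b'
  #18 SA[18]=11  'baaabaaabbbaabbbaaabbaab'
  #19 SA[19]=26  'baaabbaab'
  #20 SA[20]=15  'baaabbbaabbbaaabbaab'
  #21 SA[21]=31  'baab'
  #22 SA[22]=1  'baabbabbabbaaabaaabbbaabbbaaabbaab'
  #23 SA[23]=21  'baabbbaaabbaab'
  #24 SA[24]=8  'babbaaabaaabbbaabbbaaabbaab'
  #25 SA[25]=5  'babbabbaaabaaabbbaabbbaaabbaab'
  #26 SA[26]=10  'bbaaabaaabbbaabbbaaabbaab'
  #27 SA[27]=25  'bbaaabbaab'
  #28 SA[28]=30  'bbaab'
  #29 SA[29]=0  'bbaabbabbabbaaabaaabbbaabbbaaabbaab'
  #30 SA[30]=20  'bbaabbbaaabbaab'
  #31 SA[31]=7  'bbabbaaabaaabbbaabbbaaabbaab'
  #32 SA[32]=4  'bbabbabbaaabaaabbbaabbbaaabbaab'
  #33 SA[33]=24  'bbbaaabbaab'
  #34 SA[34]=19  'bbbaabbbaaabbaab'

[12, 27, 16, 32, 13, 28, 2, 22, 17, 33, 14, 9, 29, 6, 3, 23, 18, 34, 11, 26, 15, 31, 1, 21, 8, 5, 10, 25, 30, 0, 20, 7, 4, 24, 19]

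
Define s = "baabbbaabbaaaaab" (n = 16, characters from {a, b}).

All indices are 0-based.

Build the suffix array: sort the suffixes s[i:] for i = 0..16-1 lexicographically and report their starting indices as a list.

[10, 11, 12, 13, 6, 1, 14, 7, 2, 15, 9, 5, 0, 8, 4, 3]

rank | idx | suffix
   0 |  10 | aaaaab
   1 |  11 | aaaab
   2 |  12 | aaab
   3 |  13 | aab
   4 |   6 | aabbaaaaab
   5 |   1 | aabbbaabbaaaaab
   6 |  14 | ab
   7 |   7 | abbaaaaab
   8 |   2 | abbbaabbaaaaab
   9 |  15 | b
  10 |   9 | baaaaab
  11 |   5 | baabbaaaaab
  12 |   0 | baabbbaabbaaaaab
  13 |   8 | bbaaaaab
  14 |   4 | bbaabbaaaaab
  15 |   3 | bbbaabbaaaaab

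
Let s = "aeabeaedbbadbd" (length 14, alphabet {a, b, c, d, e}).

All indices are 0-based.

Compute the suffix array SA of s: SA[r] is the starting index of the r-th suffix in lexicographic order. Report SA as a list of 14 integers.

rank | idx | suffix
   0 |   2 | abeaedbbadbd
   1 |  10 | adbd
   2 |   0 | aeabeaedbbadbd
   3 |   5 | aedbbadbd
   4 |   9 | badbd
   5 |   8 | bbadbd
   6 |  12 | bd
   7 |   3 | beaedbbadbd
   8 |  13 | d
   9 |   7 | dbbadbd
  10 |  11 | dbd
  11 |   1 | eabeaedbbadbd
  12 |   4 | eaedbbadbd
  13 |   6 | edbbadbd

[2, 10, 0, 5, 9, 8, 12, 3, 13, 7, 11, 1, 4, 6]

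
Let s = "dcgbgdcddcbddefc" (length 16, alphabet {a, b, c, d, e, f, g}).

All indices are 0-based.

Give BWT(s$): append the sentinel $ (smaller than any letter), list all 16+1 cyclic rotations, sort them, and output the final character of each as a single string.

rank  rotation           last
    0  $dcgbgdcddcbddefc  c
    1  bddefc$dcgbgdcddc  c
    2  bgdcddcbddefc$dcg  g
    3  c$dcgbgdcddcbddef  f
    4  cbddefc$dcgbgdcdd  d
    5  cddcbddefc$dcgbgd  d
    6  cgbgdcddcbddefc$d  d
    7  dcbddefc$dcgbgdcd  d
    8  dcddcbddefc$dcgbg  g
    9  dcgbgdcddcbddefc$  $
   10  ddcbddefc$dcgbgdc  c
   11  ddefc$dcgbgdcddcb  b
   12  defc$dcgbgdcddcbd  d
   13  efc$dcgbgdcddcbdd  d
   14  fc$dcgbgdcddcbdde  e
   15  gbgdcddcbddefc$dc  c
   16  gdcddcbddefc$dcgb  b

ccgfddddg$cbddecb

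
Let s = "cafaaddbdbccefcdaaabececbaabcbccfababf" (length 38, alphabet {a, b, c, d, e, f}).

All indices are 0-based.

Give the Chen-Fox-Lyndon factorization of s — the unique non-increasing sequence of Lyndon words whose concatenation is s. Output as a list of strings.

["c", "af", "aaddbdbccefcd", "aaabececbaabcbccfababf"]

emit factor 1: 'c' (i=0, period=1)
emit factor 2: 'af' (i=1, period=2)
emit factor 3: 'aaddbdbccefcd' (i=3, period=13)
emit factor 4: 'aaabececbaabcbccfababf' (i=16, period=22)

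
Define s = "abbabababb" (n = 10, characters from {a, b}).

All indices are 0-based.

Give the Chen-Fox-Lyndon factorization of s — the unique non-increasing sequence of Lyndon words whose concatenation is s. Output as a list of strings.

emit factor 1: 'abb' (i=0, period=3)
emit factor 2: 'abababb' (i=3, period=7)

["abb", "abababb"]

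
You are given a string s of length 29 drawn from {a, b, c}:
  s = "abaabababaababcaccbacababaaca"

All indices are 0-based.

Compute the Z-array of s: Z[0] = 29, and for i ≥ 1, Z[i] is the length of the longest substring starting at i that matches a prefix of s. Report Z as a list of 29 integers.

[29, 0, 1, 3, 0, 3, 0, 7, 0, 1, 3, 0, 2, 0, 0, 1, 0, 0, 0, 1, 0, 3, 0, 4, 0, 1, 1, 0, 1]

Z[0]=29
i=1: outside box; Z[1]=0
i=2: outside box; Z[2]=1 scan→box=[2,3)
i=3: outside box; Z[3]=3 scan→box=[3,6)
i=4: min(r-i=2, Z[1]=0)=0; Z[4]=0
i=5: min(r-i=1, Z[2]=1)=1; Z[5]=3 scan→box=[5,8)
i=6: min(r-i=2, Z[1]=0)=0; Z[6]=0
i=7: min(r-i=1, Z[2]=1)=1; Z[7]=7 scan→box=[7,14)
i=8: min(r-i=6, Z[1]=0)=0; Z[8]=0
i=9: min(r-i=5, Z[2]=1)=1; Z[9]=1
i=10: min(r-i=4, Z[3]=3)=3; Z[10]=3
i=11: min(r-i=3, Z[4]=0)=0; Z[11]=0
i=12: min(r-i=2, Z[5]=3)=2; Z[12]=2
i=13: min(r-i=1, Z[6]=0)=0; Z[13]=0
i=14: outside box; Z[14]=0
i=15: outside box; Z[15]=1 scan→box=[15,16)
i=16: outside box; Z[16]=0
i=17: outside box; Z[17]=0
i=18: outside box; Z[18]=0
i=19: outside box; Z[19]=1 scan→box=[19,20)
i=20: outside box; Z[20]=0
i=21: outside box; Z[21]=3 scan→box=[21,24)
i=22: min(r-i=2, Z[1]=0)=0; Z[22]=0
i=23: min(r-i=1, Z[2]=1)=1; Z[23]=4 scan→box=[23,27)
i=24: min(r-i=3, Z[1]=0)=0; Z[24]=0
i=25: min(r-i=2, Z[2]=1)=1; Z[25]=1
i=26: min(r-i=1, Z[3]=3)=1; Z[26]=1
i=27: outside box; Z[27]=0
i=28: outside box; Z[28]=1 scan→box=[28,29)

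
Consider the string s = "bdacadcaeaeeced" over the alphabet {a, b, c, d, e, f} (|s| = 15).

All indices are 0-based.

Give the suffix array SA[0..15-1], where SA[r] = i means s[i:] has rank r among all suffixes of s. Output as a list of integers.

rank→(start, suffix):
  0 → (2, 'acadcaeaeeced')
  1 → (4, 'adcaeaeeced')
  2 → (7, 'aeaeeced')
  3 → (9, 'aeeced')
  4 → (0, 'bdacadcaeaeeced')
  5 → (3, 'cadcaeaeeced')
  6 → (6, 'caeaeeced')
  7 → (12, 'ced')
  8 → (14, 'd')
  9 → (1, 'dacadcaeaeeced')
  10 → (5, 'dcaeaeeced')
  11 → (8, 'eaeeced')
  12 → (11, 'eced')
  13 → (13, 'ed')
  14 → (10, 'eeced')

[2, 4, 7, 9, 0, 3, 6, 12, 14, 1, 5, 8, 11, 13, 10]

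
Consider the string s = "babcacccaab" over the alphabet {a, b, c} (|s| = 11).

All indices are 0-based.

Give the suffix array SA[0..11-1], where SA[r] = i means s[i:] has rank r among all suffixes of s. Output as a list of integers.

sorted suffixes:
  #0 SA[0]=8  'aab'
  #1 SA[1]=9  'ab'
  #2 SA[2]=1  'abcacccaab'
  #3 SA[3]=4  'acccaab'
  #4 SA[4]=10  'b'
  #5 SA[5]=0  'babcacccaab'
  #6 SA[6]=2  'bcacccaab'
  #7 SA[7]=7  'caab'
  #8 SA[8]=3  'cacccaab'
  #9 SA[9]=6  'ccaab'
  #10 SA[10]=5  'cccaab'

[8, 9, 1, 4, 10, 0, 2, 7, 3, 6, 5]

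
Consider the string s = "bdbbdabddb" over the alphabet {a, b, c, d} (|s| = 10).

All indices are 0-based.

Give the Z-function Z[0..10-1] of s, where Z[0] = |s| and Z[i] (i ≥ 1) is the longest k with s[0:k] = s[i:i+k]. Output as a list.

[10, 0, 1, 2, 0, 0, 2, 0, 0, 1]

Z[0]=10
i=1: i≥r, start 0; Z[1]=0
i=2: i≥r, start 0; Z[2]=1 extend→box=[2,3)
i=3: i≥r, start 0; Z[3]=2 extend→box=[3,5)
i=4: min(r-i=1, Z[1]=0)=0; Z[4]=0
i=5: i≥r, start 0; Z[5]=0
i=6: i≥r, start 0; Z[6]=2 extend→box=[6,8)
i=7: min(r-i=1, Z[1]=0)=0; Z[7]=0
i=8: i≥r, start 0; Z[8]=0
i=9: i≥r, start 0; Z[9]=1 extend→box=[9,10)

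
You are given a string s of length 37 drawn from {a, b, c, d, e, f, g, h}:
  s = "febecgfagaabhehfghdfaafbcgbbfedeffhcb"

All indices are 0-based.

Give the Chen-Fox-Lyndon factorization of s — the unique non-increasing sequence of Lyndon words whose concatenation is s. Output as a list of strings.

["f", "e", "becgf", "ag", "aabhehfghdfaafbcgbbfedeffhcb"]

emit factor 1: 'f' (i=0, period=1)
emit factor 2: 'e' (i=1, period=1)
emit factor 3: 'becgf' (i=2, period=5)
emit factor 4: 'ag' (i=7, period=2)
emit factor 5: 'aabhehfghdfaafbcgbbfedeffhcb' (i=9, period=28)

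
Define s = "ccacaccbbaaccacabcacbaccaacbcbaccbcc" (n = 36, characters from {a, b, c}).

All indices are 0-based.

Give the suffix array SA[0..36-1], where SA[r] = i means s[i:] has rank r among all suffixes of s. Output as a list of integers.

sorted suffixes:
  #0 SA[0]=24  'aacbcbaccbcc'
  #1 SA[1]=9  'aaccacabcacbaccaacbcbaccbcc'
  #2 SA[2]=15  'abcacbaccaacbcbaccbcc'
  #3 SA[3]=13  'acabcacbaccaacbcbaccbcc'
  #4 SA[4]=2  'acaccbbaaccacabcacbaccaacbcbaccbcc'
  #5 SA[5]=18  'acbaccaacbcbaccbcc'
  #6 SA[6]=25  'acbcbaccbcc'
  #7 SA[7]=21  'accaacbcbaccbcc'
  #8 SA[8]=10  'accacabcacbaccaacbcbaccbcc'
  #9 SA[9]=4  'accbbaaccacabcacbaccaacbcbaccbcc'
  #10 SA[10]=30  'accbcc'
  #11 SA[11]=8  'baaccacabcacbaccaacbcbaccbcc'
  #12 SA[12]=20  'baccaacbcbaccbcc'
  #13 SA[13]=29  'baccbcc'
  #14 SA[14]=7  'bbaaccacabcacbaccaacbcbaccbcc'
  #15 SA[15]=16  'bcacbaccaacbcbaccbcc'
  #16 SA[16]=27  'bcbaccbcc'
  #17 SA[17]=33  'bcc'
  #18 SA[18]=35  'c'
  #19 SA[19]=23  'caacbcbaccbcc'
  #20 SA[20]=14  'cabcacbaccaacbcbaccbcc'
  #21 SA[21]=12  'cacabcacbaccaacbcbaccbcc'
  #22 SA[22]=1  'cacaccbbaaccacabcacbaccaacbcbaccbcc'
  #23 SA[23]=17  'cacbaccaacbcbaccbcc'
  #24 SA[24]=3  'caccbbaaccacabcacbaccaacbcbaccbcc'
  #25 SA[25]=19  'cbaccaacbcbaccbcc'
  #26 SA[26]=28  'cbaccbcc'
  #27 SA[27]=6  'cbbaaccacabcacbaccaacbcbaccbcc'
  #28 SA[28]=26  'cbcbaccbcc'
  #29 SA[29]=32  'cbcc'
  #30 SA[30]=34  'cc'
  #31 SA[31]=22  'ccaacbcbaccbcc'
  #32 SA[32]=11  'ccacabcacbaccaacbcbaccbcc'
  #33 SA[33]=0  'ccacaccbbaaccacabcacbaccaacbcbaccbcc'
  #34 SA[34]=5  'ccbbaaccacabcacbaccaacbcbaccbcc'
  #35 SA[35]=31  'ccbcc'

[24, 9, 15, 13, 2, 18, 25, 21, 10, 4, 30, 8, 20, 29, 7, 16, 27, 33, 35, 23, 14, 12, 1, 17, 3, 19, 28, 6, 26, 32, 34, 22, 11, 0, 5, 31]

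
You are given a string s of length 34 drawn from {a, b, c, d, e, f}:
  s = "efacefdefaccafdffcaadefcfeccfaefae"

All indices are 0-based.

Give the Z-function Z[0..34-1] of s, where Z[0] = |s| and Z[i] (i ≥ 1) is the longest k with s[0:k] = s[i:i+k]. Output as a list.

Z[0]=34
i=1: i≥r, start 0; Z[1]=0
i=2: i≥r, start 0; Z[2]=0
i=3: i≥r, start 0; Z[3]=0
i=4: i≥r, start 0; Z[4]=2 extend→box=[4,6)
i=5: min(r-i=1, Z[1]=0)=0; Z[5]=0
i=6: i≥r, start 0; Z[6]=0
i=7: i≥r, start 0; Z[7]=4 extend→box=[7,11)
i=8: min(r-i=3, Z[1]=0)=0; Z[8]=0
i=9: min(r-i=2, Z[2]=0)=0; Z[9]=0
i=10: min(r-i=1, Z[3]=0)=0; Z[10]=0
i=11: i≥r, start 0; Z[11]=0
i=12: i≥r, start 0; Z[12]=0
i=13: i≥r, start 0; Z[13]=0
i=14: i≥r, start 0; Z[14]=0
i=15: i≥r, start 0; Z[15]=0
i=16: i≥r, start 0; Z[16]=0
i=17: i≥r, start 0; Z[17]=0
i=18: i≥r, start 0; Z[18]=0
i=19: i≥r, start 0; Z[19]=0
i=20: i≥r, start 0; Z[20]=0
i=21: i≥r, start 0; Z[21]=2 extend→box=[21,23)
i=22: min(r-i=1, Z[1]=0)=0; Z[22]=0
i=23: i≥r, start 0; Z[23]=0
i=24: i≥r, start 0; Z[24]=0
i=25: i≥r, start 0; Z[25]=1 extend→box=[25,26)
i=26: i≥r, start 0; Z[26]=0
i=27: i≥r, start 0; Z[27]=0
i=28: i≥r, start 0; Z[28]=0
i=29: i≥r, start 0; Z[29]=0
i=30: i≥r, start 0; Z[30]=3 extend→box=[30,33)
i=31: min(r-i=2, Z[1]=0)=0; Z[31]=0
i=32: min(r-i=1, Z[2]=0)=0; Z[32]=0
i=33: i≥r, start 0; Z[33]=1 extend→box=[33,34)

[34, 0, 0, 0, 2, 0, 0, 4, 0, 0, 0, 0, 0, 0, 0, 0, 0, 0, 0, 0, 0, 2, 0, 0, 0, 1, 0, 0, 0, 0, 3, 0, 0, 1]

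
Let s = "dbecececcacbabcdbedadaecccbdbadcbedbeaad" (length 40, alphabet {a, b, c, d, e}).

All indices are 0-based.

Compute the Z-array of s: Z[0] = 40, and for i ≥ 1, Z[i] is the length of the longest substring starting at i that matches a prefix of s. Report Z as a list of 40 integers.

Z[0]=40
i=1: outside box; Z[1]=0
i=2: outside box; Z[2]=0
i=3: outside box; Z[3]=0
i=4: outside box; Z[4]=0
i=5: outside box; Z[5]=0
i=6: outside box; Z[6]=0
i=7: outside box; Z[7]=0
i=8: outside box; Z[8]=0
i=9: outside box; Z[9]=0
i=10: outside box; Z[10]=0
i=11: outside box; Z[11]=0
i=12: outside box; Z[12]=0
i=13: outside box; Z[13]=0
i=14: outside box; Z[14]=0
i=15: outside box; Z[15]=3 grow→box=[15,18)
i=16: min(r-i=2, Z[1]=0)=0; Z[16]=0
i=17: min(r-i=1, Z[2]=0)=0; Z[17]=0
i=18: outside box; Z[18]=1 grow→box=[18,19)
i=19: outside box; Z[19]=0
i=20: outside box; Z[20]=1 grow→box=[20,21)
i=21: outside box; Z[21]=0
i=22: outside box; Z[22]=0
i=23: outside box; Z[23]=0
i=24: outside box; Z[24]=0
i=25: outside box; Z[25]=0
i=26: outside box; Z[26]=0
i=27: outside box; Z[27]=2 grow→box=[27,29)
i=28: min(r-i=1, Z[1]=0)=0; Z[28]=0
i=29: outside box; Z[29]=0
i=30: outside box; Z[30]=1 grow→box=[30,31)
i=31: outside box; Z[31]=0
i=32: outside box; Z[32]=0
i=33: outside box; Z[33]=0
i=34: outside box; Z[34]=3 grow→box=[34,37)
i=35: min(r-i=2, Z[1]=0)=0; Z[35]=0
i=36: min(r-i=1, Z[2]=0)=0; Z[36]=0
i=37: outside box; Z[37]=0
i=38: outside box; Z[38]=0
i=39: outside box; Z[39]=1 grow→box=[39,40)

[40, 0, 0, 0, 0, 0, 0, 0, 0, 0, 0, 0, 0, 0, 0, 3, 0, 0, 1, 0, 1, 0, 0, 0, 0, 0, 0, 2, 0, 0, 1, 0, 0, 0, 3, 0, 0, 0, 0, 1]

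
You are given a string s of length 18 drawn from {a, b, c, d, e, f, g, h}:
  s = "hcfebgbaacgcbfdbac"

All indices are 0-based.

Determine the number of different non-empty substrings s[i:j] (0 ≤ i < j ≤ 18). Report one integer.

159

rank→(start, suffix):
  0 → (7, 'aacgcbfdbac')
  1 → (16, 'ac')
  2 → (8, 'acgcbfdbac')
  3 → (6, 'baacgcbfdbac')
  4 → (15, 'bac')
  5 → (12, 'bfdbac')
  6 → (4, 'bgbaacgcbfdbac')
  7 → (17, 'c')
  8 → (11, 'cbfdbac')
  9 → (1, 'cfebgbaacgcbfdbac')
  10 → (9, 'cgcbfdbac')
  11 → (14, 'dbac')
  12 → (3, 'ebgbaacgcbfdbac')
  13 → (13, 'fdbac')
  14 → (2, 'febgbaacgcbfdbac')
  15 → (5, 'gbaacgcbfdbac')
  16 → (10, 'gcbfdbac')
  17 → (0, 'hcfebgbaacgcbfdbac')

SA = [7, 16, 8, 6, 15, 12, 4, 17, 11, 1, 9, 14, 3, 13, 2, 5, 10, 0]
i: (SA[i-1],SA[i]) lcp shared
  1: (7,16) 1 'a'
  2: (16,8) 2 'ac'
  3: (8,6) 0 ''
  4: (6,15) 2 'ba'
  5: (15,12) 1 'b'
  6: (12,4) 1 'b'
  7: (4,17) 0 ''
  8: (17,11) 1 'c'
  9: (11,1) 1 'c'
  10: (1,9) 1 'c'
  11: (9,14) 0 ''
  12: (14,3) 0 ''
  13: (3,13) 0 ''
  14: (13,2) 1 'f'
  15: (2,5) 0 ''
  16: (5,10) 1 'g'
  17: (10,0) 0 ''

n(n+1)/2 = 18·19/2 = 171
Σ LCP = 0 + 1 + 2 + 0 + 2 + 1 + 1 + 0 + 1 + 1 + 1 + 0 + 0 + 0 + 1 + 0 + 1 + 0 = 12
distinct = 171 − 12 = 159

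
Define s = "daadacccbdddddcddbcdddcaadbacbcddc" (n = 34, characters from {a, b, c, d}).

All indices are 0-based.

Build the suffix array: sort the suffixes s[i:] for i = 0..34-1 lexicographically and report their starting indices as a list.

[1, 23, 27, 4, 2, 24, 26, 29, 17, 8, 33, 22, 28, 7, 6, 5, 14, 30, 18, 0, 3, 25, 16, 32, 21, 13, 15, 31, 20, 12, 19, 11, 10, 9]

sorted suffixes:
  #0 SA[0]=1  'aadacccbdddddcddbcdddcaadbacbcddc'
  #1 SA[1]=23  'aadbacbcddc'
  #2 SA[2]=27  'acbcddc'
  #3 SA[3]=4  'acccbdddddcddbcdddcaadbacbcddc'
  #4 SA[4]=2  'adacccbdddddcddbcdddcaadbacbcddc'
  #5 SA[5]=24  'adbacbcddc'
  #6 SA[6]=26  'bacbcddc'
  #7 SA[7]=29  'bcddc'
  #8 SA[8]=17  'bcdddcaadbacbcddc'
  #9 SA[9]=8  'bdddddcddbcdddcaadbacbcddc'
  #10 SA[10]=33  'c'
  #11 SA[11]=22  'caadbacbcddc'
  #12 SA[12]=28  'cbcddc'
  #13 SA[13]=7  'cbdddddcddbcdddcaadbacbcddc'
  #14 SA[14]=6  'ccbdddddcddbcdddcaadbacbcddc'
  #15 SA[15]=5  'cccbdddddcddbcdddcaadbacbcddc'
  #16 SA[16]=14  'cddbcdddcaadbacbcddc'
  #17 SA[17]=30  'cddc'
  #18 SA[18]=18  'cdddcaadbacbcddc'
  #19 SA[19]=0  'daadacccbdddddcddbcdddcaadbacbcddc'
  #20 SA[20]=3  'dacccbdddddcddbcdddcaadbacbcddc'
  #21 SA[21]=25  'dbacbcddc'
  #22 SA[22]=16  'dbcdddcaadbacbcddc'
  #23 SA[23]=32  'dc'
  #24 SA[24]=21  'dcaadbacbcddc'
  #25 SA[25]=13  'dcddbcdddcaadbacbcddc'
  #26 SA[26]=15  'ddbcdddcaadbacbcddc'
  #27 SA[27]=31  'ddc'
  #28 SA[28]=20  'ddcaadbacbcddc'
  #29 SA[29]=12  'ddcddbcdddcaadbacbcddc'
  #30 SA[30]=19  'dddcaadbacbcddc'
  #31 SA[31]=11  'dddcddbcdddcaadbacbcddc'
  #32 SA[32]=10  'ddddcddbcdddcaadbacbcddc'
  #33 SA[33]=9  'dddddcddbcdddcaadbacbcddc'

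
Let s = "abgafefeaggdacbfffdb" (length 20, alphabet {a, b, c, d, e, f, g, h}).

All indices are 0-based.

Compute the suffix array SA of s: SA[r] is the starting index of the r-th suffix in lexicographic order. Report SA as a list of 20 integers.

[0, 12, 3, 8, 19, 14, 1, 13, 11, 18, 7, 5, 17, 6, 4, 16, 15, 2, 10, 9]

sorted suffixes:
  #0 SA[0]=0  'abgafefeaggdacbfffdb'
  #1 SA[1]=12  'acbfffdb'
  #2 SA[2]=3  'afefeaggdacbfffdb'
  #3 SA[3]=8  'aggdacbfffdb'
  #4 SA[4]=19  'b'
  #5 SA[5]=14  'bfffdb'
  #6 SA[6]=1  'bgafefeaggdacbfffdb'
  #7 SA[7]=13  'cbfffdb'
  #8 SA[8]=11  'dacbfffdb'
  #9 SA[9]=18  'db'
  #10 SA[10]=7  'eaggdacbfffdb'
  #11 SA[11]=5  'efeaggdacbfffdb'
  #12 SA[12]=17  'fdb'
  #13 SA[13]=6  'feaggdacbfffdb'
  #14 SA[14]=4  'fefeaggdacbfffdb'
  #15 SA[15]=16  'ffdb'
  #16 SA[16]=15  'fffdb'
  #17 SA[17]=2  'gafefeaggdacbfffdb'
  #18 SA[18]=10  'gdacbfffdb'
  #19 SA[19]=9  'ggdacbfffdb'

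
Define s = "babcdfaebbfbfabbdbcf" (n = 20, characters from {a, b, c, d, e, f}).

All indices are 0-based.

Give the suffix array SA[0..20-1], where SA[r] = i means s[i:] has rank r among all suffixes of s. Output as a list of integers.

rank→(start, suffix):
  0 → (13, 'abbdbcf')
  1 → (1, 'abcdfaebbfbfabbdbcf')
  2 → (6, 'aebbfbfabbdbcf')
  3 → (0, 'babcdfaebbfbfabbdbcf')
  4 → (14, 'bbdbcf')
  5 → (8, 'bbfbfabbdbcf')
  6 → (2, 'bcdfaebbfbfabbdbcf')
  7 → (17, 'bcf')
  8 → (15, 'bdbcf')
  9 → (11, 'bfabbdbcf')
  10 → (9, 'bfbfabbdbcf')
  11 → (3, 'cdfaebbfbfabbdbcf')
  12 → (18, 'cf')
  13 → (16, 'dbcf')
  14 → (4, 'dfaebbfbfabbdbcf')
  15 → (7, 'ebbfbfabbdbcf')
  16 → (19, 'f')
  17 → (12, 'fabbdbcf')
  18 → (5, 'faebbfbfabbdbcf')
  19 → (10, 'fbfabbdbcf')

[13, 1, 6, 0, 14, 8, 2, 17, 15, 11, 9, 3, 18, 16, 4, 7, 19, 12, 5, 10]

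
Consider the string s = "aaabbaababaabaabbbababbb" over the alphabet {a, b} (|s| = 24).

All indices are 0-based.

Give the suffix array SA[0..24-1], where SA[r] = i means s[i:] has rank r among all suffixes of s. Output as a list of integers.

sorted suffixes:
  #0 SA[0]=0  'aaabbaababaabaabbbababbb'
  #1 SA[1]=10  'aabaabbbababbb'
  #2 SA[2]=5  'aababaabaabbbababbb'
  #3 SA[3]=1  'aabbaababaabaabbbababbb'
  #4 SA[4]=13  'aabbbababbb'
  #5 SA[5]=8  'abaabaabbbababbb'
  #6 SA[6]=11  'abaabbbababbb'
  #7 SA[7]=6  'ababaabaabbbababbb'
  #8 SA[8]=18  'ababbb'
  #9 SA[9]=2  'abbaababaabaabbbababbb'
  #10 SA[10]=20  'abbb'
  #11 SA[11]=14  'abbbababbb'
  #12 SA[12]=23  'b'
  #13 SA[13]=9  'baabaabbbababbb'
  #14 SA[14]=4  'baababaabaabbbababbb'
  #15 SA[15]=12  'baabbbababbb'
  #16 SA[16]=7  'babaabaabbbababbb'
  #17 SA[17]=17  'bababbb'
  #18 SA[18]=19  'babbb'
  #19 SA[19]=22  'bb'
  #20 SA[20]=3  'bbaababaabaabbbababbb'
  #21 SA[21]=16  'bbababbb'
  #22 SA[22]=21  'bbb'
  #23 SA[23]=15  'bbbababbb'

[0, 10, 5, 1, 13, 8, 11, 6, 18, 2, 20, 14, 23, 9, 4, 12, 7, 17, 19, 22, 3, 16, 21, 15]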